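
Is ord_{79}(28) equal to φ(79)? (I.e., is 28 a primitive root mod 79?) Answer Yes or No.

Yes

φ(79) = 79 − 1 = 78 = 2 · 3 · 13.
28 is a primitive root mod 79 iff 28^(φ(79)/q) ≢ 1 for every prime q | φ(79), i.e. q ∈ {2, 3, 13}.
28^39 ≡ 78 (mod 79)  [q = 2: ≢ 1 ✓]
28^26 ≡ 23 (mod 79)  [q = 3: ≢ 1 ✓]
28^6 ≡ 21 (mod 79)  [q = 13: ≢ 1 ✓]
None equal 1, so ord_79(28) = 78: 28 is a primitive root.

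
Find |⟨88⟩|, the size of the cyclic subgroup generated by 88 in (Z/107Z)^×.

106

The order of 88 must divide φ(107) = 107 − 1 = 106 = 2 · 53.
Divisors of 106: 1, 2, 53, 106.
Compute 88^d (mod 107) for the divisors d until we hit 1:
88^1 ≡ 88 (mod 107)
88^2 ≡ 40 (mod 107)
88^53 ≡ 106 (mod 107)
88^106 ≡ 1 (mod 107) ✓
The smallest such exponent is 106, so the order of 88 is 106.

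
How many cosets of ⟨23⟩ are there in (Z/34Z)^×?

By Lagrange's theorem, ord_34(23) divides φ(34) = φ(2)·φ(17) = 1·16 = 16 = 2^4.
Divisors of 16: 1, 2, 4, 8, 16.
Check 23^d mod 34 for each divisor in increasing order:
23^1 ≡ 23 (mod 34)
23^2 ≡ 19 (mod 34)
23^4 ≡ 21 (mod 34)
23^8 ≡ 33 (mod 34)
23^16 ≡ 1 (mod 34) ✓
The order of 23 is 16, so the subgroup it generates has 16 elements.
Index = |(Z/34Z)^×| / |⟨23⟩| = 16 / 16 = 1.

1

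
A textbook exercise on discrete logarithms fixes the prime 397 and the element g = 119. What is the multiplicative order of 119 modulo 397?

198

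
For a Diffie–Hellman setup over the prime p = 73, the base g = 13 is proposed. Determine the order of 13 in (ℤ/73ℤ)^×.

The order of 13 must divide φ(73) = 73 − 1 = 72 = 2^3 · 3^2.
Divisors of 72: 1, 2, 3, 4, 6, 8, 9, 12, 18, 24, 36, 72.
Compute 13^d (mod 73) for the divisors d until we hit 1:
13^1 ≡ 13
13^2 ≡ 23
13^3 ≡ 7
13^4 ≡ 18
13^6 ≡ 49
13^8 ≡ 32
13^9 ≡ 51
13^12 ≡ 65
13^18 ≡ 46
13^24 ≡ 64
13^36 ≡ 72
13^72 ≡ 1
The smallest such exponent is 72, so the order of 13 is 72.

72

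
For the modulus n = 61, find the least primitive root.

φ(61) = 61 − 1 = 60 = 2^2 · 3 · 5.
g is a primitive root iff g^(60/q) ≢ 1 (mod 61) for each prime q ∈ {2, 3, 5}.
g = 2: 2^30 ≡ 60; 2^20 ≡ 47; 2^12 ≡ 9 — none is 1, so 2 is a primitive root.
So 2 is the smallest generator of (Z/61Z)^×.

2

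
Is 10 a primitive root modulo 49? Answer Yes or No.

φ(49) = φ(7^2) = 7·(7−1) = 42 = 2 · 3 · 7.
It suffices to check that the order of 10 is not a proper divisor of 42: compute 10^(42/q) for q ∈ {2, 3, 7}.
10^21 ≡ 48 (mod 49)  [q = 2: ≢ 1 ✓]
10^14 ≡ 30 (mod 49)  [q = 3: ≢ 1 ✓]
10^6 ≡ 8 (mod 49)  [q = 7: ≢ 1 ✓]
All checks pass, so 10 has order 42 and is a primitive root modulo 49.

Yes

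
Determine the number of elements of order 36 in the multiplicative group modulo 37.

12

φ(37) = 37 − 1 = 36 = 2^2 · 3^2.
In a cyclic group of order 36, there are φ(d) elements of order d for each divisor d of 36, and zero for non-divisors.
36 = 2^2 · 3^2 divides 36, and φ(36) = 12.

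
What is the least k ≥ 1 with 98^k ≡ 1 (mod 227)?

226

ord(98) | φ(227) = 227 − 1 = 226 = 2 · 113.
Divisors of 226: 1, 2, 113, 226.
Check 98^d mod 227 for each divisor in increasing order:
98^1 ≡ 98
98^2 ≡ 70
98^113 ≡ 226
98^226 ≡ 1
Hence ord(98) = 226.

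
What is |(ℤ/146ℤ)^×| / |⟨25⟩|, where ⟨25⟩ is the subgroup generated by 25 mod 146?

ord(25) | φ(146) = φ(2)·φ(73) = 1·72 = 72 = 2^3 · 3^2.
Divisors of 72: 1, 2, 3, 4, 6, 8, 9, 12, 18, 24, 36, 72.
Test each divisor d:
25^1 ≡ 25 (mod 146)
25^2 ≡ 41 (mod 146)
25^3 ≡ 3 (mod 146)
25^4 ≡ 75 (mod 146)
25^6 ≡ 9 (mod 146)
25^8 ≡ 77 (mod 146)
25^9 ≡ 27 (mod 146)
25^12 ≡ 81 (mod 146)
25^18 ≡ 145 (mod 146)
25^24 ≡ 137 (mod 146)
25^36 ≡ 1 (mod 146) ✓
So ord_146(25) = 36, hence |⟨25⟩| = 36.
Index = |(Z/146Z)^×| / |⟨25⟩| = 72 / 36 = 2.

2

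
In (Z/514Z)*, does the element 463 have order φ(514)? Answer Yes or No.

Yes

φ(514) = φ(2)·φ(257) = 1·256 = 256 = 2^8.
It suffices to check that the order of 463 is not a proper divisor of 256: compute 463^(256/q) for q ∈ {2}.
463^128 ≡ 513 (mod 514)  [q = 2: ≢ 1 ✓]
All checks pass, so 463 has order 256 and is a primitive root modulo 514.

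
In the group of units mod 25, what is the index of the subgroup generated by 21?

Since 21 ∈ (Z/25Z)^×, its order divides φ(25) = φ(5^2) = 5·(5−1) = 20 = 2^2 · 5.
Divisors of 20: 1, 2, 4, 5, 10, 20.
Check 21^d mod 25 for each divisor in increasing order:
21^1 ≡ 21 (mod 25)
21^2 ≡ 16 (mod 25)
21^4 ≡ 6 (mod 25)
21^5 ≡ 1 (mod 25) ✓
Thus |⟨21⟩| = ord(21) = 5.
Index = |(Z/25Z)^×| / |⟨21⟩| = 20 / 5 = 4.

4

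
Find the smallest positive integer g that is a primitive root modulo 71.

φ(71) = 71 − 1 = 70 = 2 · 5 · 7.
Test candidates g = 2, 3, … against the prime factors q ∈ {2, 5, 7} of φ(71): g is a generator iff g^(70/q) ≢ 1 for every such q.
g = 2: 2^35 ≡ 1 — hits 1, so not a primitive root.
g = 3: 3^35 ≡ 1 — hits 1, so not a primitive root.
g = 4: 4^35 ≡ 1 — hits 1, so not a primitive root.
g = 5: 5^35 ≡ 1 — hits 1, so not a primitive root.
g = 6: 6^35 ≡ 1 — hits 1, so not a primitive root.
g = 7: 7^35 ≡ 70; 7^14 ≡ 54; 7^10 ≡ 45 — none is 1, so 7 is a primitive root.
Hence the least primitive root of 71 is 7.

7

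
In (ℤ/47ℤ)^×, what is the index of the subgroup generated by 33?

1

ord(33) | φ(47) = 47 − 1 = 46 = 2 · 23.
Divisors of 46: 1, 2, 23, 46.
Check 33^d mod 47 for each divisor in increasing order:
33^1 ≡ 33
33^2 ≡ 8
33^23 ≡ 46
33^46 ≡ 1
The order of 33 is 46, so the subgroup it generates has 46 elements.
[(Z/47Z)^× : ⟨33⟩] = 46/46 = 1.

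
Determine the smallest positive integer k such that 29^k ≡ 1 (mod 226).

112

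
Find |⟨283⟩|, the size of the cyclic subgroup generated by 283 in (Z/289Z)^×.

272

By Lagrange's theorem, ord_289(283) divides φ(289) = φ(17^2) = 17·(17−1) = 272 = 2^4 · 17.
Divisors of 272: 1, 2, 4, 8, 16, 17, 34, 68, 136, 272.
Compute 283^d (mod 289) for the divisors d until we hit 1:
283^1 ≡ 283 (mod 289)
283^2 ≡ 36 (mod 289)
283^4 ≡ 140 (mod 289)
283^8 ≡ 237 (mod 289)
283^16 ≡ 103 (mod 289)
283^17 ≡ 249 (mod 289)
283^34 ≡ 155 (mod 289)
283^68 ≡ 38 (mod 289)
283^136 ≡ 288 (mod 289)
283^272 ≡ 1 (mod 289) ✓
The smallest such exponent is 272, so the order of 283 is 272.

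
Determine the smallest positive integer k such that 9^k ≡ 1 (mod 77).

Since 9 ∈ (Z/77Z)^×, its order divides φ(77) = φ(7·11) = (7−1)·(11−1) = 6·10 = 60 = 2^2 · 3 · 5.
Divisors of 60: 1, 2, 3, 4, 5, 6, 10, 12, 15, 20, 30, 60.
Compute 9^d (mod 77) for the divisors d until we hit 1:
9^1 ≡ 9
9^2 ≡ 4
9^3 ≡ 36
9^4 ≡ 16
9^5 ≡ 67
9^6 ≡ 64
9^10 ≡ 23
9^12 ≡ 15
9^15 ≡ 1
Therefore the multiplicative order of 9 modulo 77 is 15.

15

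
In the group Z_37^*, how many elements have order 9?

6

φ(37) = 37 − 1 = 36 = 2^2 · 3^2.
In a cyclic group of order 36, there are φ(d) elements of order d for each divisor d of 36, and zero for non-divisors.
9 = 3^2 divides 36, and φ(9) = 6.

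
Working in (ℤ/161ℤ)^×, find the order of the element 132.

22

ord(132) | φ(161) = φ(7·23) = (7−1)·(23−1) = 6·22 = 132 = 2^2 · 3 · 11.
Divisors of 132: 1, 2, 3, 4, 6, 11, 12, 22, 33, 44, 66, 132.
Test each divisor d:
132^1 ≡ 132 (mod 161)
132^2 ≡ 36 (mod 161)
132^3 ≡ 83 (mod 161)
132^4 ≡ 8 (mod 161)
132^6 ≡ 127 (mod 161)
132^11 ≡ 160 (mod 161)
132^12 ≡ 29 (mod 161)
132^22 ≡ 1 (mod 161) ✓
The smallest such exponent is 22, so the order of 132 is 22.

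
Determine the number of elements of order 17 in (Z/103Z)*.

φ(103) = 103 − 1 = 102 = 2 · 3 · 17.
In a cyclic group of order 102, there are φ(d) elements of order d for each divisor d of 102, and zero for non-divisors.
17 | 102, and φ(17) = 17 − 1 = 16.

16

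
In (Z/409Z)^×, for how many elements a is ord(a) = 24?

8

φ(409) = 409 − 1 = 408 = 2^3 · 3 · 17.
In a cyclic group of order 408, there are φ(d) elements of order d for each divisor d of 408, and zero for non-divisors.
24 = 2^3 · 3 divides 408, and φ(24) = 8.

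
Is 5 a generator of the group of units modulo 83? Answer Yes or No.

φ(83) = 83 − 1 = 82 = 2 · 41.
5 is a primitive root mod 83 iff 5^(φ(83)/q) ≢ 1 for every prime q | φ(83), i.e. q ∈ {2, 41}.
5^41 ≡ 82 (mod 83)  [q = 2: ≢ 1 ✓]
5^2 ≡ 25 (mod 83)  [q = 41: ≢ 1 ✓]
All checks pass, so 5 has order 82 and is a primitive root modulo 83.

Yes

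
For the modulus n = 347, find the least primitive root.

2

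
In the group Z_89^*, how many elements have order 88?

40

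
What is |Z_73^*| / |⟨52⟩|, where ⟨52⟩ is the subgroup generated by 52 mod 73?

3

The order of 52 must divide φ(73) = 73 − 1 = 72 = 2^3 · 3^2.
Divisors of 72: 1, 2, 3, 4, 6, 8, 9, 12, 18, 24, 36, 72.
Check 52^d mod 73 for each divisor in increasing order:
52^1 ≡ 52 (mod 73)
52^2 ≡ 3 (mod 73)
52^3 ≡ 10 (mod 73)
52^4 ≡ 9 (mod 73)
52^6 ≡ 27 (mod 73)
52^8 ≡ 8 (mod 73)
52^9 ≡ 51 (mod 73)
52^12 ≡ 72 (mod 73)
52^18 ≡ 46 (mod 73)
52^24 ≡ 1 (mod 73) ✓
Thus |⟨52⟩| = ord(52) = 24.
[(Z/73Z)^× : ⟨52⟩] = 72/24 = 3.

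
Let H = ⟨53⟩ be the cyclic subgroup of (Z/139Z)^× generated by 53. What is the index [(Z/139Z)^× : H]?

The order of 53 must divide φ(139) = 139 − 1 = 138 = 2 · 3 · 23.
Divisors of 138: 1, 2, 3, 6, 23, 46, 69, 138.
Test each divisor d:
53^1 ≡ 53
53^2 ≡ 29
53^3 ≡ 8
53^6 ≡ 64
53^23 ≡ 43
53^46 ≡ 42
53^69 ≡ 138
53^138 ≡ 1
So ord_139(53) = 138, hence |⟨53⟩| = 138.
Index = |(Z/139Z)^×| / |⟨53⟩| = 138 / 138 = 1.

1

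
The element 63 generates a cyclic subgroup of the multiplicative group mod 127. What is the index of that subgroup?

By Lagrange's theorem, ord_127(63) divides φ(127) = 127 − 1 = 126 = 2 · 3^2 · 7.
Divisors of 126: 1, 2, 3, 6, 7, 9, 14, 18, 21, 42, 63, 126.
Test each divisor d:
63^1 ≡ 63 (mod 127)
63^2 ≡ 32 (mod 127)
63^3 ≡ 111 (mod 127)
63^6 ≡ 2 (mod 127)
63^7 ≡ 126 (mod 127)
63^9 ≡ 95 (mod 127)
63^14 ≡ 1 (mod 127) ✓
Thus |⟨63⟩| = ord(63) = 14.
The index is φ(127) / ord(63) = 126 / 14 = 9.

9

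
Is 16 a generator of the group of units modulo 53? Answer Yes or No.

φ(53) = 53 − 1 = 52 = 2^2 · 13.
An element g generates (Z/53Z)^× iff g^(52/q) ≢ 1 (mod 53) for each prime q ∈ {2, 13}.
16^26 ≡ 1 (mod 53)  [q = 2: ≡ 1 ✗]
16^4 ≡ 28 (mod 53)  [q = 13: ≢ 1 ✓]
Since 16^26 ≡ 1, the order of 16 divides 26 < 52, so 16 is not a primitive root.

No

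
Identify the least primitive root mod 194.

5

φ(194) = φ(2)·φ(97) = 1·96 = 96 = 2^5 · 3.
g is a primitive root iff g^(96/q) ≢ 1 (mod 194) for each prime q ∈ {2, 3}.
g = 2: gcd(2, 194) = 2 > 1, not a unit — skip.
g = 3: 3^48 ≡ 1 — hits 1, so not a primitive root.
g = 4: gcd(4, 194) = 2 > 1, not a unit — skip.
g = 5: 5^48 ≡ 193; 5^32 ≡ 35 — none is 1, so 5 is a primitive root.
So 5 is the smallest generator of (Z/194Z)^×.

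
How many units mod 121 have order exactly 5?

4

φ(121) = φ(11^2) = 11·(11−1) = 110 = 2 · 5 · 11.
In a cyclic group of order 110, there are φ(d) elements of order d for each divisor d of 110, and zero for non-divisors.
5 | 110, and φ(5) = 5 − 1 = 4.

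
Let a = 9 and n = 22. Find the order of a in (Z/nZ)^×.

5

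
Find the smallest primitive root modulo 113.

φ(113) = 113 − 1 = 112 = 2^4 · 7.
g is a primitive root iff g^(112/q) ≢ 1 (mod 113) for each prime q ∈ {2, 7}.
g = 2: 2^56 ≡ 1 — hits 1, so not a primitive root.
g = 3: 3^56 ≡ 112; 3^16 ≡ 49 — none is 1, so 3 is a primitive root.
The smallest primitive root modulo 113 is 3.

3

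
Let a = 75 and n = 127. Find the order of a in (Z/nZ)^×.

18

Since 75 ∈ (Z/127Z)^×, its order divides φ(127) = 127 − 1 = 126 = 2 · 3^2 · 7.
Divisors of 126: 1, 2, 3, 6, 7, 9, 14, 18, 21, 42, 63, 126.
Check 75^d mod 127 for each divisor in increasing order:
75^1 ≡ 75 (mod 127)
75^2 ≡ 37 (mod 127)
75^3 ≡ 108 (mod 127)
75^6 ≡ 107 (mod 127)
75^7 ≡ 24 (mod 127)
75^9 ≡ 126 (mod 127)
75^14 ≡ 68 (mod 127)
75^18 ≡ 1 (mod 127) ✓
So ord_127(75) = 18.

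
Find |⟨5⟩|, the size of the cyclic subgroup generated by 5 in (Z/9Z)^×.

6

By Lagrange's theorem, ord_9(5) divides φ(9) = φ(3^2) = 3·(3−1) = 6 = 2 · 3.
Divisors of 6: 1, 2, 3, 6.
Evaluate successive powers at the divisors of 6:
5^1 ≡ 5 (mod 9)
5^2 ≡ 7 (mod 9)
5^3 ≡ 8 (mod 9)
5^6 ≡ 1 (mod 9) ✓
Hence ord(5) = 6.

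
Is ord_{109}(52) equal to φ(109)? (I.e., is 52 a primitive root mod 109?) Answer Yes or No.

Yes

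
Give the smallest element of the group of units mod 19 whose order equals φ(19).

φ(19) = 19 − 1 = 18 = 2 · 3^2.
Test candidates g = 2, 3, … against the prime factors q ∈ {2, 3} of φ(19): g is a generator iff g^(18/q) ≢ 1 for every such q.
g = 2: 2^9 ≡ 18; 2^6 ≡ 7 — none is 1, so 2 is a primitive root.
Hence the least primitive root of 19 is 2.

2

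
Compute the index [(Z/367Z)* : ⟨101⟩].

6

The order of 101 must divide φ(367) = 367 − 1 = 366 = 2 · 3 · 61.
Divisors of 366: 1, 2, 3, 6, 61, 122, 183, 366.
Test each divisor d:
101^1 ≡ 101
101^2 ≡ 292
101^3 ≡ 132
101^6 ≡ 175
101^61 ≡ 1
The order of 101 is 61, so the subgroup it generates has 61 elements.
The index is φ(367) / ord(101) = 366 / 61 = 6.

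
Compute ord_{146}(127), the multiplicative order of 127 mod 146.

By Lagrange's theorem, ord_146(127) divides φ(146) = φ(2)·φ(73) = 1·72 = 72 = 2^3 · 3^2.
Divisors of 72: 1, 2, 3, 4, 6, 8, 9, 12, 18, 24, 36, 72.
Evaluate successive powers at the divisors of 72:
127^1 ≡ 127
127^2 ≡ 69
127^3 ≡ 3
127^4 ≡ 89
127^6 ≡ 9
127^8 ≡ 37
127^9 ≡ 27
127^12 ≡ 81
127^18 ≡ 145
127^24 ≡ 137
127^36 ≡ 1
Hence ord(127) = 36.

36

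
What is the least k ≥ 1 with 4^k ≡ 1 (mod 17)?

4

By Lagrange's theorem, ord_17(4) divides φ(17) = 17 − 1 = 16 = 2^4.
Divisors of 16: 1, 2, 4, 8, 16.
Compute 4^d (mod 17) for the divisors d until we hit 1:
4^1 ≡ 4 (mod 17)
4^2 ≡ 16 (mod 17)
4^4 ≡ 1 (mod 17) ✓
Therefore the multiplicative order of 4 modulo 17 is 4.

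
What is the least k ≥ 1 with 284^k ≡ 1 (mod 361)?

38

The order of 284 must divide φ(361) = φ(19^2) = 19·(19−1) = 342 = 2 · 3^2 · 19.
Divisors of 342: 1, 2, 3, 6, 9, 18, 19, 38, 57, 114, 171, 342.
Compute 284^d (mod 361) for the divisors d until we hit 1:
284^1 ≡ 284
284^2 ≡ 153
284^3 ≡ 132
284^6 ≡ 96
284^9 ≡ 37
284^18 ≡ 286
284^19 ≡ 360
284^38 ≡ 1
Therefore the multiplicative order of 284 modulo 361 is 38.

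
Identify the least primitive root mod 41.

6

φ(41) = 41 − 1 = 40 = 2^3 · 5.
g is a primitive root iff g^(40/q) ≢ 1 (mod 41) for each prime q ∈ {2, 5}.
g = 2: 2^20 ≡ 1 — hits 1, so not a primitive root.
g = 3: 3^20 ≡ 40; 3^8 ≡ 1 — hits 1, so not a primitive root.
g = 4: 4^20 ≡ 1 — hits 1, so not a primitive root.
g = 5: 5^20 ≡ 1 — hits 1, so not a primitive root.
g = 6: 6^20 ≡ 40; 6^8 ≡ 10 — none is 1, so 6 is a primitive root.
So 6 is the smallest generator of (Z/41Z)^×.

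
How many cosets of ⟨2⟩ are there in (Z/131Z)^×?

1

Since 2 ∈ (Z/131Z)^×, its order divides φ(131) = 131 − 1 = 130 = 2 · 5 · 13.
Divisors of 130: 1, 2, 5, 10, 13, 26, 65, 130.
Evaluate successive powers at the divisors of 130:
2^1 ≡ 2
2^2 ≡ 4
2^5 ≡ 32
2^10 ≡ 107
2^13 ≡ 70
2^26 ≡ 53
2^65 ≡ 130
2^130 ≡ 1
So ord_131(2) = 130, hence |⟨2⟩| = 130.
[(Z/131Z)^× : ⟨2⟩] = 130/130 = 1.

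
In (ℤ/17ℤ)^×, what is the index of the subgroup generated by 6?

1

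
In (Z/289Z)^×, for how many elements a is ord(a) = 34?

16

φ(289) = φ(17^2) = 17·(17−1) = 272 = 2^4 · 17.
Since (Z/289Z)^× is cyclic of order 272, the number of elements of order d is φ(d) when d | 272 and 0 otherwise.
34 = 2 · 17 divides 272, and φ(34) = 16.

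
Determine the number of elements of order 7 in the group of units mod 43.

6

φ(43) = 43 − 1 = 42 = 2 · 3 · 7.
(Z/43Z)^× is cyclic (|G| = 42); a cyclic group of order m has exactly φ(d) elements of each order d | m, and none otherwise.
7 | 42, and φ(7) = 7 − 1 = 6.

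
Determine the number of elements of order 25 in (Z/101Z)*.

20

φ(101) = 101 − 1 = 100 = 2^2 · 5^2.
Since (Z/101Z)^× is cyclic of order 100, the number of elements of order d is φ(d) when d | 100 and 0 otherwise.
25 = 5^2 divides 100, and φ(25) = 20.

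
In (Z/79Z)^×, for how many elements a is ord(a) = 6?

2

φ(79) = 79 − 1 = 78 = 2 · 3 · 13.
In a cyclic group of order 78, there are φ(d) elements of order d for each divisor d of 78, and zero for non-divisors.
6 = 2 · 3 divides 78, and φ(6) = 2.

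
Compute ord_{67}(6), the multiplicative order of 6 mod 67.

The order of 6 must divide φ(67) = 67 − 1 = 66 = 2 · 3 · 11.
Divisors of 66: 1, 2, 3, 6, 11, 22, 33, 66.
Compute 6^d (mod 67) for the divisors d until we hit 1:
6^1 ≡ 6 (mod 67)
6^2 ≡ 36 (mod 67)
6^3 ≡ 15 (mod 67)
6^6 ≡ 24 (mod 67)
6^11 ≡ 29 (mod 67)
6^22 ≡ 37 (mod 67)
6^33 ≡ 1 (mod 67) ✓
Therefore the multiplicative order of 6 modulo 67 is 33.

33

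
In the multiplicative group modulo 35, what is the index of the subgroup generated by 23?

2

Since 23 ∈ (Z/35Z)^×, its order divides φ(35) = φ(5·7) = (5−1)·(7−1) = 4·6 = 24 = 2^3 · 3.
Divisors of 24: 1, 2, 3, 4, 6, 8, 12, 24.
Evaluate successive powers at the divisors of 24:
23^1 ≡ 23
23^2 ≡ 4
23^3 ≡ 22
23^4 ≡ 16
23^6 ≡ 29
23^8 ≡ 11
23^12 ≡ 1
The order of 23 is 12, so the subgroup it generates has 12 elements.
The index is φ(35) / ord(23) = 24 / 12 = 2.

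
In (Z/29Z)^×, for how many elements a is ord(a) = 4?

2

φ(29) = 29 − 1 = 28 = 2^2 · 7.
(Z/29Z)^× is cyclic (|G| = 28); a cyclic group of order m has exactly φ(d) elements of each order d | m, and none otherwise.
4 = 2^2 divides 28, and φ(4) = 2.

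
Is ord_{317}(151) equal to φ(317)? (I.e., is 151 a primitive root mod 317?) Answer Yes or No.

Yes

φ(317) = 317 − 1 = 316 = 2^2 · 79.
151 is a primitive root mod 317 iff 151^(φ(317)/q) ≢ 1 for every prime q | φ(317), i.e. q ∈ {2, 79}.
151^158 ≡ 316 (mod 317)  [q = 2: ≢ 1 ✓]
151^4 ≡ 212 (mod 317)  [q = 79: ≢ 1 ✓]
None equal 1, so ord_317(151) = 316: 151 is a primitive root.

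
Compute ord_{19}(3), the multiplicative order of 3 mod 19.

18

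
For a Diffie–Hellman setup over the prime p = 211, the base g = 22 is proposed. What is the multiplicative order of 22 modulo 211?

By Lagrange's theorem, ord_211(22) divides φ(211) = 211 − 1 = 210 = 2 · 3 · 5 · 7.
Divisors of 210: 1, 2, 3, 5, 6, 7, 10, 14, 15, 21, 30, 35, 42, 70, 105, 210.
Compute 22^d (mod 211) for the divisors d until we hit 1:
22^1 ≡ 22
22^2 ≡ 62
22^3 ≡ 98
22^5 ≡ 168
22^6 ≡ 109
22^7 ≡ 77
22^10 ≡ 161
22^14 ≡ 21
22^15 ≡ 40
22^21 ≡ 140
22^30 ≡ 123
22^35 ≡ 197
22^42 ≡ 188
22^70 ≡ 196
22^105 ≡ 210
22^210 ≡ 1
Hence ord(22) = 210.

210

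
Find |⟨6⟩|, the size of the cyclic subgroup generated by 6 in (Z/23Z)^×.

11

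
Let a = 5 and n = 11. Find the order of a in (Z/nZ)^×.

5

Since 5 ∈ (Z/11Z)^×, its order divides φ(11) = 11 − 1 = 10 = 2 · 5.
Divisors of 10: 1, 2, 5, 10.
Test each divisor d:
5^1 ≡ 5 (mod 11)
5^2 ≡ 3 (mod 11)
5^5 ≡ 1 (mod 11) ✓
The smallest such exponent is 5, so the order of 5 is 5.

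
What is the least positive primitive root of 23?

5

φ(23) = 23 − 1 = 22 = 2 · 11.
g is a primitive root iff g^(22/q) ≢ 1 (mod 23) for each prime q ∈ {2, 11}.
g = 2: 2^11 ≡ 1 — hits 1, so not a primitive root.
g = 3: 3^11 ≡ 1 — hits 1, so not a primitive root.
g = 4: 4^11 ≡ 1 — hits 1, so not a primitive root.
g = 5: 5^11 ≡ 22; 5^2 ≡ 2 — none is 1, so 5 is a primitive root.
The smallest primitive root modulo 23 is 5.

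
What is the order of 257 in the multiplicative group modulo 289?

136

By Lagrange's theorem, ord_289(257) divides φ(289) = φ(17^2) = 17·(17−1) = 272 = 2^4 · 17.
Divisors of 272: 1, 2, 4, 8, 16, 17, 34, 68, 136, 272.
Compute 257^d (mod 289) for the divisors d until we hit 1:
257^1 ≡ 257 (mod 289)
257^2 ≡ 157 (mod 289)
257^4 ≡ 84 (mod 289)
257^8 ≡ 120 (mod 289)
257^16 ≡ 239 (mod 289)
257^17 ≡ 155 (mod 289)
257^34 ≡ 38 (mod 289)
257^68 ≡ 288 (mod 289)
257^136 ≡ 1 (mod 289) ✓
So ord_289(257) = 136.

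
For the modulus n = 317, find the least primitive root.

φ(317) = 317 − 1 = 316 = 2^2 · 79.
Test candidates g = 2, 3, … against the prime factors q ∈ {2, 79} of φ(317): g is a generator iff g^(316/q) ≢ 1 for every such q.
g = 2: 2^158 ≡ 316; 2^4 ≡ 16 — none is 1, so 2 is a primitive root.
So 2 is the smallest generator of (Z/317Z)^×.

2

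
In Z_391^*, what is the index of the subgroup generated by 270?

By Lagrange's theorem, ord_391(270) divides φ(391) = φ(17·23) = (17−1)·(23−1) = 16·22 = 352 = 2^5 · 11.
Divisors of 352: 1, 2, 4, 8, 11, 16, 22, 32, 44, 88, 176, 352.
Test each divisor d:
270^1 ≡ 270
270^2 ≡ 174
270^4 ≡ 169
270^8 ≡ 18
270^11 ≡ 298
270^16 ≡ 324
270^22 ≡ 47
270^32 ≡ 188
270^44 ≡ 254
270^88 ≡ 1
Thus |⟨270⟩| = ord(270) = 88.
The index is φ(391) / ord(270) = 352 / 88 = 4.

4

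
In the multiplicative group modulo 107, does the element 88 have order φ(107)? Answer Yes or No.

Yes

φ(107) = 107 − 1 = 106 = 2 · 53.
It suffices to check that the order of 88 is not a proper divisor of 106: compute 88^(106/q) for q ∈ {2, 53}.
88^53 ≡ 106 (mod 107)  [q = 2: ≢ 1 ✓]
88^2 ≡ 40 (mod 107)  [q = 53: ≢ 1 ✓]
All checks pass, so 88 has order 106 and is a primitive root modulo 107.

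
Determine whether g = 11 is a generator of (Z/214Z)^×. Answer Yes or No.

No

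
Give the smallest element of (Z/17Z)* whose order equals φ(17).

3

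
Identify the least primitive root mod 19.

2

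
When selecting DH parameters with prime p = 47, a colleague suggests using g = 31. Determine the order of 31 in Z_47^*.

Since 31 ∈ (Z/47Z)^×, its order divides φ(47) = 47 − 1 = 46 = 2 · 23.
Divisors of 46: 1, 2, 23, 46.
Check 31^d mod 47 for each divisor in increasing order:
31^1 ≡ 31 (mod 47)
31^2 ≡ 21 (mod 47)
31^23 ≡ 46 (mod 47)
31^46 ≡ 1 (mod 47) ✓
Therefore the multiplicative order of 31 modulo 47 is 46.

46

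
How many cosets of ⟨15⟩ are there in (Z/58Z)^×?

By Lagrange's theorem, ord_58(15) divides φ(58) = φ(2)·φ(29) = 1·28 = 28 = 2^2 · 7.
Divisors of 28: 1, 2, 4, 7, 14, 28.
Check 15^d mod 58 for each divisor in increasing order:
15^1 ≡ 15 (mod 58)
15^2 ≡ 51 (mod 58)
15^4 ≡ 49 (mod 58)
15^7 ≡ 17 (mod 58)
15^14 ≡ 57 (mod 58)
15^28 ≡ 1 (mod 58) ✓
So ord_58(15) = 28, hence |⟨15⟩| = 28.
[(Z/58Z)^× : ⟨15⟩] = 28/28 = 1.

1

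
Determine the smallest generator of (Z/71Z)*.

7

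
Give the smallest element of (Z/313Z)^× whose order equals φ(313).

10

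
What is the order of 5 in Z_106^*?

Since 5 ∈ (Z/106Z)^×, its order divides φ(106) = φ(2)·φ(53) = 1·52 = 52 = 2^2 · 13.
Divisors of 52: 1, 2, 4, 13, 26, 52.
Evaluate successive powers at the divisors of 52:
5^1 ≡ 5
5^2 ≡ 25
5^4 ≡ 95
5^13 ≡ 23
5^26 ≡ 105
5^52 ≡ 1
So ord_106(5) = 52.

52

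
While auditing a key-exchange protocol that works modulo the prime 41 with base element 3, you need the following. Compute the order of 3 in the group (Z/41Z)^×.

ord(3) | φ(41) = 41 − 1 = 40 = 2^3 · 5.
Divisors of 40: 1, 2, 4, 5, 8, 10, 20, 40.
Check 3^d mod 41 for each divisor in increasing order:
3^1 ≡ 3 (mod 41)
3^2 ≡ 9 (mod 41)
3^4 ≡ 40 (mod 41)
3^5 ≡ 38 (mod 41)
3^8 ≡ 1 (mod 41) ✓
Therefore the multiplicative order of 3 modulo 41 is 8.

8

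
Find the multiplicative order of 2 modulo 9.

By Lagrange's theorem, ord_9(2) divides φ(9) = φ(3^2) = 3·(3−1) = 6 = 2 · 3.
Divisors of 6: 1, 2, 3, 6.
Check 2^d mod 9 for each divisor in increasing order:
2^1 ≡ 2 (mod 9)
2^2 ≡ 4 (mod 9)
2^3 ≡ 8 (mod 9)
2^6 ≡ 1 (mod 9) ✓
Therefore the multiplicative order of 2 modulo 9 is 6.

6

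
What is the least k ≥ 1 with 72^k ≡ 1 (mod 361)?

342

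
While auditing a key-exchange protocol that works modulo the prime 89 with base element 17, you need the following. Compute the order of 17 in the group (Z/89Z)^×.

44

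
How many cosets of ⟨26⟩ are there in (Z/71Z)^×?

5

The order of 26 must divide φ(71) = 71 − 1 = 70 = 2 · 5 · 7.
Divisors of 70: 1, 2, 5, 7, 10, 14, 35, 70.
Compute 26^d (mod 71) for the divisors d until we hit 1:
26^1 ≡ 26 (mod 71)
26^2 ≡ 37 (mod 71)
26^5 ≡ 23 (mod 71)
26^7 ≡ 70 (mod 71)
26^10 ≡ 32 (mod 71)
26^14 ≡ 1 (mod 71) ✓
So ord_71(26) = 14, hence |⟨26⟩| = 14.
Index = |(Z/71Z)^×| / |⟨26⟩| = 70 / 14 = 5.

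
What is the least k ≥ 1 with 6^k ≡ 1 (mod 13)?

12

The order of 6 must divide φ(13) = 13 − 1 = 12 = 2^2 · 3.
Divisors of 12: 1, 2, 3, 4, 6, 12.
Compute 6^d (mod 13) for the divisors d until we hit 1:
6^1 ≡ 6 (mod 13)
6^2 ≡ 10 (mod 13)
6^3 ≡ 8 (mod 13)
6^4 ≡ 9 (mod 13)
6^6 ≡ 12 (mod 13)
6^12 ≡ 1 (mod 13) ✓
Hence ord(6) = 12.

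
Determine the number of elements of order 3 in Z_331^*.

2

φ(331) = 331 − 1 = 330 = 2 · 3 · 5 · 11.
Since (Z/331Z)^× is cyclic of order 330, the number of elements of order d is φ(d) when d | 330 and 0 otherwise.
3 | 330, and φ(3) = 3 − 1 = 2.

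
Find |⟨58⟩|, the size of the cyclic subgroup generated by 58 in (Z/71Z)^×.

35

Since 58 ∈ (Z/71Z)^×, its order divides φ(71) = 71 − 1 = 70 = 2 · 5 · 7.
Divisors of 70: 1, 2, 5, 7, 10, 14, 35, 70.
Check 58^d mod 71 for each divisor in increasing order:
58^1 ≡ 58 (mod 71)
58^2 ≡ 27 (mod 71)
58^5 ≡ 37 (mod 71)
58^7 ≡ 5 (mod 71)
58^10 ≡ 20 (mod 71)
58^14 ≡ 25 (mod 71)
58^35 ≡ 1 (mod 71) ✓
Hence ord(58) = 35.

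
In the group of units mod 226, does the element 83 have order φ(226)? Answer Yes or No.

φ(226) = φ(2)·φ(113) = 1·112 = 112 = 2^4 · 7.
83 is a primitive root mod 226 iff 83^(φ(226)/q) ≢ 1 for every prime q | φ(226), i.e. q ∈ {2, 7}.
83^56 ≡ 1 (mod 226)  [q = 2: ≡ 1 ✗]
83^16 ≡ 109 (mod 226)  [q = 7: ≢ 1 ✓]
83^56 ≡ 1 shows ord(83) | 56, strictly less than φ(226); not a primitive root.

No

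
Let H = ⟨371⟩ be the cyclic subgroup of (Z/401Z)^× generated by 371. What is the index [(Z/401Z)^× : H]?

25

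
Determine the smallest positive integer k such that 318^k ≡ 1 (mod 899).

10

ord(318) | φ(899) = φ(29·31) = (29−1)·(31−1) = 28·30 = 840 = 2^3 · 3 · 5 · 7.
Divisors of 840: 1, 2, 3, 4, 5, 6, 7, 8, 10, 12, 14, 15, 20, 21, 24, 28, 30, 35, 40, 42, 56, 60, 70, 84, 105, 120, 140, 168, 210, 280, 420, 840.
Compute 318^d (mod 899) for the divisors d until we hit 1:
318^1 ≡ 318 (mod 899)
318^2 ≡ 436 (mod 899)
318^3 ≡ 202 (mod 899)
318^4 ≡ 407 (mod 899)
318^5 ≡ 869 (mod 899)
318^6 ≡ 349 (mod 899)
318^7 ≡ 405 (mod 899)
318^8 ≡ 233 (mod 899)
318^10 ≡ 1 (mod 899) ✓
Hence ord(318) = 10.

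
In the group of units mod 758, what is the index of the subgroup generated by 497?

2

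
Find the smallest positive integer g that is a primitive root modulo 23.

φ(23) = 23 − 1 = 22 = 2 · 11.
Test candidates g = 2, 3, … against the prime factors q ∈ {2, 11} of φ(23): g is a generator iff g^(22/q) ≢ 1 for every such q.
g = 2: 2^11 ≡ 1 — hits 1, so not a primitive root.
g = 3: 3^11 ≡ 1 — hits 1, so not a primitive root.
g = 4: 4^11 ≡ 1 — hits 1, so not a primitive root.
g = 5: 5^11 ≡ 22; 5^2 ≡ 2 — none is 1, so 5 is a primitive root.
Hence the least primitive root of 23 is 5.

5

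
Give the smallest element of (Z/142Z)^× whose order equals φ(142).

7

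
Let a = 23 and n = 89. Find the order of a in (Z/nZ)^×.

ord(23) | φ(89) = 89 − 1 = 88 = 2^3 · 11.
Divisors of 88: 1, 2, 4, 8, 11, 22, 44, 88.
Test each divisor d:
23^1 ≡ 23 (mod 89)
23^2 ≡ 84 (mod 89)
23^4 ≡ 25 (mod 89)
23^8 ≡ 2 (mod 89)
23^11 ≡ 37 (mod 89)
23^22 ≡ 34 (mod 89)
23^44 ≡ 88 (mod 89)
23^88 ≡ 1 (mod 89) ✓
So ord_89(23) = 88.

88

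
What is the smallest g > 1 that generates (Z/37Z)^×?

φ(37) = 37 − 1 = 36 = 2^2 · 3^2.
g is a primitive root iff g^(36/q) ≢ 1 (mod 37) for each prime q ∈ {2, 3}.
g = 2: 2^18 ≡ 36; 2^12 ≡ 26 — none is 1, so 2 is a primitive root.
Hence the least primitive root of 37 is 2.

2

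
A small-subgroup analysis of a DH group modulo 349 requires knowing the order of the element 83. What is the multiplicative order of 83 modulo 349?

174

Since 83 ∈ (Z/349Z)^×, its order divides φ(349) = 349 − 1 = 348 = 2^2 · 3 · 29.
Divisors of 348: 1, 2, 3, 4, 6, 12, 29, 58, 87, 116, 174, 348.
Evaluate successive powers at the divisors of 348:
83^1 ≡ 83 (mod 349)
83^2 ≡ 258 (mod 349)
83^3 ≡ 125 (mod 349)
83^4 ≡ 254 (mod 349)
83^6 ≡ 269 (mod 349)
83^12 ≡ 118 (mod 349)
83^29 ≡ 123 (mod 349)
83^58 ≡ 122 (mod 349)
83^87 ≡ 348 (mod 349)
83^116 ≡ 226 (mod 349)
83^174 ≡ 1 (mod 349) ✓
Hence ord(83) = 174.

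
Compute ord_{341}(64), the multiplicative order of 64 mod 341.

5

ord(64) | φ(341) = φ(11·31) = (11−1)·(31−1) = 10·30 = 300 = 2^2 · 3 · 5^2.
Divisors of 300: 1, 2, 3, 4, 5, 6, 10, 12, 15, 20, 25, 30, 50, 60, 75, 100, 150, 300.
Test each divisor d:
64^1 ≡ 64
64^2 ≡ 4
64^3 ≡ 256
64^4 ≡ 16
64^5 ≡ 1
The smallest such exponent is 5, so the order of 64 is 5.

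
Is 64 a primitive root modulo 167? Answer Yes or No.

No

φ(167) = 167 − 1 = 166 = 2 · 83.
It suffices to check that the order of 64 is not a proper divisor of 166: compute 64^(166/q) for q ∈ {2, 83}.
64^83 ≡ 1 (mod 167)  [q = 2: ≡ 1 ✗]
64^2 ≡ 88 (mod 167)  [q = 83: ≢ 1 ✓]
Since 64^83 ≡ 1, the order of 64 divides 83 < 166, so 64 is not a primitive root.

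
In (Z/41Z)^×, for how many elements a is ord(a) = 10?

4

φ(41) = 41 − 1 = 40 = 2^3 · 5.
In a cyclic group of order 40, there are φ(d) elements of order d for each divisor d of 40, and zero for non-divisors.
10 = 2 · 5 divides 40, and φ(10) = 4.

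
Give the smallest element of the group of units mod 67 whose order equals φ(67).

φ(67) = 67 − 1 = 66 = 2 · 3 · 11.
Test candidates g = 2, 3, … against the prime factors q ∈ {2, 3, 11} of φ(67): g is a generator iff g^(66/q) ≢ 1 for every such q.
g = 2: 2^33 ≡ 66; 2^22 ≡ 37; 2^6 ≡ 64 — none is 1, so 2 is a primitive root.
So 2 is the smallest generator of (Z/67Z)^×.

2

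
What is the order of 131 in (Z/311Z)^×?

310

The order of 131 must divide φ(311) = 311 − 1 = 310 = 2 · 5 · 31.
Divisors of 310: 1, 2, 5, 10, 31, 62, 155, 310.
Test each divisor d:
131^1 ≡ 131 (mod 311)
131^2 ≡ 56 (mod 311)
131^5 ≡ 296 (mod 311)
131^10 ≡ 225 (mod 311)
131^31 ≡ 95 (mod 311)
131^62 ≡ 6 (mod 311)
131^155 ≡ 310 (mod 311)
131^310 ≡ 1 (mod 311) ✓
So ord_311(131) = 310.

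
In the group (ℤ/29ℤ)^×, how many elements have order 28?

12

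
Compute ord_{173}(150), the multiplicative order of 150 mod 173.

86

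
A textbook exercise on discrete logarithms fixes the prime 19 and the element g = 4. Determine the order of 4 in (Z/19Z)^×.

9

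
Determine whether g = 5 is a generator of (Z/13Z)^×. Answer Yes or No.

φ(13) = 13 − 1 = 12 = 2^2 · 3.
It suffices to check that the order of 5 is not a proper divisor of 12: compute 5^(12/q) for q ∈ {2, 3}.
5^6 ≡ 12 (mod 13)  [q = 2: ≢ 1 ✓]
5^4 ≡ 1 (mod 13)  [q = 3: ≡ 1 ✗]
The check at q = 3 fails, so 5 generates a proper subgroup.

No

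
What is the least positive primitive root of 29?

2

φ(29) = 29 − 1 = 28 = 2^2 · 7.
Test candidates g = 2, 3, … against the prime factors q ∈ {2, 7} of φ(29): g is a generator iff g^(28/q) ≢ 1 for every such q.
g = 2: 2^14 ≡ 28; 2^4 ≡ 16 — none is 1, so 2 is a primitive root.
Hence the least primitive root of 29 is 2.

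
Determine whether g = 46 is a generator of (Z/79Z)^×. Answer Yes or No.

φ(79) = 79 − 1 = 78 = 2 · 3 · 13.
An element g generates (Z/79Z)^× iff g^(78/q) ≢ 1 (mod 79) for each prime q ∈ {2, 3, 13}.
46^39 ≡ 1 (mod 79)  [q = 2: ≡ 1 ✗]
46^26 ≡ 1 (mod 79)  [q = 3: ≡ 1 ✗]
46^6 ≡ 64 (mod 79)  [q = 13: ≢ 1 ✓]
46^39 ≡ 1 shows ord(46) | 39, strictly less than φ(79); not a primitive root.

No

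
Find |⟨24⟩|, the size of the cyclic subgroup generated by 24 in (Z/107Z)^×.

106

By Lagrange's theorem, ord_107(24) divides φ(107) = 107 − 1 = 106 = 2 · 53.
Divisors of 106: 1, 2, 53, 106.
Check 24^d mod 107 for each divisor in increasing order:
24^1 ≡ 24 (mod 107)
24^2 ≡ 41 (mod 107)
24^53 ≡ 106 (mod 107)
24^106 ≡ 1 (mod 107) ✓
Therefore the multiplicative order of 24 modulo 107 is 106.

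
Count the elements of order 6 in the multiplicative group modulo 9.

2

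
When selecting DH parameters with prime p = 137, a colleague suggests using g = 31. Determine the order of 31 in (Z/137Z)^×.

The order of 31 must divide φ(137) = 137 − 1 = 136 = 2^3 · 17.
Divisors of 136: 1, 2, 4, 8, 17, 34, 68, 136.
Test each divisor d:
31^1 ≡ 31 (mod 137)
31^2 ≡ 2 (mod 137)
31^4 ≡ 4 (mod 137)
31^8 ≡ 16 (mod 137)
31^17 ≡ 127 (mod 137)
31^34 ≡ 100 (mod 137)
31^68 ≡ 136 (mod 137)
31^136 ≡ 1 (mod 137) ✓
Therefore the multiplicative order of 31 modulo 137 is 136.

136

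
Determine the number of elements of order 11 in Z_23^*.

10

φ(23) = 23 − 1 = 22 = 2 · 11.
Since (Z/23Z)^× is cyclic of order 22, the number of elements of order d is φ(d) when d | 22 and 0 otherwise.
11 | 22, and φ(11) = 11 − 1 = 10.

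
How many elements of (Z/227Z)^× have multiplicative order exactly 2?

1

φ(227) = 227 − 1 = 226 = 2 · 113.
In a cyclic group of order 226, there are φ(d) elements of order d for each divisor d of 226, and zero for non-divisors.
2 | 226, and φ(2) = 2 − 1 = 1.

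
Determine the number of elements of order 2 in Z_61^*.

1

φ(61) = 61 − 1 = 60 = 2^2 · 3 · 5.
In a cyclic group of order 60, there are φ(d) elements of order d for each divisor d of 60, and zero for non-divisors.
2 | 60, and φ(2) = 2 − 1 = 1.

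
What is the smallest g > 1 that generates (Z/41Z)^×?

6

φ(41) = 41 − 1 = 40 = 2^3 · 5.
Test candidates g = 2, 3, … against the prime factors q ∈ {2, 5} of φ(41): g is a generator iff g^(40/q) ≢ 1 for every such q.
g = 2: 2^20 ≡ 1 — hits 1, so not a primitive root.
g = 3: 3^20 ≡ 40; 3^8 ≡ 1 — hits 1, so not a primitive root.
g = 4: 4^20 ≡ 1 — hits 1, so not a primitive root.
g = 5: 5^20 ≡ 1 — hits 1, so not a primitive root.
g = 6: 6^20 ≡ 40; 6^8 ≡ 10 — none is 1, so 6 is a primitive root.
Hence the least primitive root of 41 is 6.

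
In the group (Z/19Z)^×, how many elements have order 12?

0

φ(19) = 19 − 1 = 18 = 2 · 3^2.
(Z/19Z)^× is cyclic (|G| = 18); a cyclic group of order m has exactly φ(d) elements of each order d | m, and none otherwise.
Here 18 is not a multiple of 12, so there are no elements of order 12.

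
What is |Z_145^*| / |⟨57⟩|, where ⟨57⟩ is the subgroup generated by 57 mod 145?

28

The order of 57 must divide φ(145) = φ(5·29) = (5−1)·(29−1) = 4·28 = 112 = 2^4 · 7.
Divisors of 112: 1, 2, 4, 7, 8, 14, 16, 28, 56, 112.
Check 57^d mod 145 for each divisor in increasing order:
57^1 ≡ 57 (mod 145)
57^2 ≡ 59 (mod 145)
57^4 ≡ 1 (mod 145) ✓
Thus |⟨57⟩| = ord(57) = 4.
[(Z/145Z)^× : ⟨57⟩] = 112/4 = 28.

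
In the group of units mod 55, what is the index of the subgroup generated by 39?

The order of 39 must divide φ(55) = φ(5·11) = (5−1)·(11−1) = 4·10 = 40 = 2^3 · 5.
Divisors of 40: 1, 2, 4, 5, 8, 10, 20, 40.
Compute 39^d (mod 55) for the divisors d until we hit 1:
39^1 ≡ 39 (mod 55)
39^2 ≡ 36 (mod 55)
39^4 ≡ 31 (mod 55)
39^5 ≡ 54 (mod 55)
39^8 ≡ 26 (mod 55)
39^10 ≡ 1 (mod 55) ✓
Thus |⟨39⟩| = ord(39) = 10.
[(Z/55Z)^× : ⟨39⟩] = 40/10 = 4.

4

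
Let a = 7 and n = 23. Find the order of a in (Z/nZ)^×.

ord(7) | φ(23) = 23 − 1 = 22 = 2 · 11.
Divisors of 22: 1, 2, 11, 22.
Evaluate successive powers at the divisors of 22:
7^1 ≡ 7 (mod 23)
7^2 ≡ 3 (mod 23)
7^11 ≡ 22 (mod 23)
7^22 ≡ 1 (mod 23) ✓
So ord_23(7) = 22.

22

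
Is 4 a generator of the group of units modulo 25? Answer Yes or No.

No

φ(25) = φ(5^2) = 5·(5−1) = 20 = 2^2 · 5.
It suffices to check that the order of 4 is not a proper divisor of 20: compute 4^(20/q) for q ∈ {2, 5}.
4^10 ≡ 1 (mod 25)  [q = 2: ≡ 1 ✗]
4^4 ≡ 6 (mod 25)  [q = 5: ≢ 1 ✓]
The check at q = 2 fails, so 4 generates a proper subgroup.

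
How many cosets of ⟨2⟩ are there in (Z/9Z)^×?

Since 2 ∈ (Z/9Z)^×, its order divides φ(9) = φ(3^2) = 3·(3−1) = 6 = 2 · 3.
Divisors of 6: 1, 2, 3, 6.
Compute 2^d (mod 9) for the divisors d until we hit 1:
2^1 ≡ 2
2^2 ≡ 4
2^3 ≡ 8
2^6 ≡ 1
Thus |⟨2⟩| = ord(2) = 6.
Index = |(Z/9Z)^×| / |⟨2⟩| = 6 / 6 = 1.

1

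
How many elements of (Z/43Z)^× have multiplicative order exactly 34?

0

φ(43) = 43 − 1 = 42 = 2 · 3 · 7.
(Z/43Z)^× is cyclic (|G| = 42); a cyclic group of order m has exactly φ(d) elements of each order d | m, and none otherwise.
34 does not divide 42, so no element of (Z/43Z)^× has order 34.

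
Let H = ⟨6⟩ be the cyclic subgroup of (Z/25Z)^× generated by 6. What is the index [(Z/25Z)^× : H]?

Since 6 ∈ (Z/25Z)^×, its order divides φ(25) = φ(5^2) = 5·(5−1) = 20 = 2^2 · 5.
Divisors of 20: 1, 2, 4, 5, 10, 20.
Check 6^d mod 25 for each divisor in increasing order:
6^1 ≡ 6 (mod 25)
6^2 ≡ 11 (mod 25)
6^4 ≡ 21 (mod 25)
6^5 ≡ 1 (mod 25) ✓
The order of 6 is 5, so the subgroup it generates has 5 elements.
The index is φ(25) / ord(6) = 20 / 5 = 4.

4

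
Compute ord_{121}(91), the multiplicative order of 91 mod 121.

ord(91) | φ(121) = φ(11^2) = 11·(11−1) = 110 = 2 · 5 · 11.
Divisors of 110: 1, 2, 5, 10, 11, 22, 55, 110.
Evaluate successive powers at the divisors of 110:
91^1 ≡ 91
91^2 ≡ 53
91^5 ≡ 67
91^10 ≡ 12
91^11 ≡ 3
91^22 ≡ 9
91^55 ≡ 1
Therefore the multiplicative order of 91 modulo 121 is 55.

55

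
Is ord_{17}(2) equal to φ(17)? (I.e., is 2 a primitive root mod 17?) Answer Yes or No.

No

φ(17) = 17 − 1 = 16 = 2^4.
2 is a primitive root mod 17 iff 2^(φ(17)/q) ≢ 1 for every prime q | φ(17), i.e. q ∈ {2}.
2^8 ≡ 1 (mod 17)  [q = 2: ≡ 1 ✗]
Since 2^8 ≡ 1, the order of 2 divides 8 < 16, so 2 is not a primitive root.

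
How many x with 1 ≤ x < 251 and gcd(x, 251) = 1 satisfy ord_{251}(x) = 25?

φ(251) = 251 − 1 = 250 = 2 · 5^3.
Since (Z/251Z)^× is cyclic of order 250, the number of elements of order d is φ(d) when d | 250 and 0 otherwise.
25 = 5^2 divides 250, and φ(25) = 20.

20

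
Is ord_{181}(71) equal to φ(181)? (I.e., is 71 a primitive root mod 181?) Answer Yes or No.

φ(181) = 181 − 1 = 180 = 2^2 · 3^2 · 5.
An element g generates (Z/181Z)^× iff g^(180/q) ≢ 1 (mod 181) for each prime q ∈ {2, 3, 5}.
71^90 ≡ 180 (mod 181)  [q = 2: ≢ 1 ✓]
71^60 ≡ 1 (mod 181)  [q = 3: ≡ 1 ✗]
71^36 ≡ 135 (mod 181)  [q = 5: ≢ 1 ✓]
The check at q = 3 fails, so 71 generates a proper subgroup.

No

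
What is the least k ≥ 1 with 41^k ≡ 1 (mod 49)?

By Lagrange's theorem, ord_49(41) divides φ(49) = φ(7^2) = 7·(7−1) = 42 = 2 · 3 · 7.
Divisors of 42: 1, 2, 3, 6, 7, 14, 21, 42.
Evaluate successive powers at the divisors of 42:
41^1 ≡ 41 (mod 49)
41^2 ≡ 15 (mod 49)
41^3 ≡ 27 (mod 49)
41^6 ≡ 43 (mod 49)
41^7 ≡ 48 (mod 49)
41^14 ≡ 1 (mod 49) ✓
Therefore the multiplicative order of 41 modulo 49 is 14.

14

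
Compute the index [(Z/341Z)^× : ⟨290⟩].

10

The order of 290 must divide φ(341) = φ(11·31) = (11−1)·(31−1) = 10·30 = 300 = 2^2 · 3 · 5^2.
Divisors of 300: 1, 2, 3, 4, 5, 6, 10, 12, 15, 20, 25, 30, 50, 60, 75, 100, 150, 300.
Compute 290^d (mod 341) for the divisors d until we hit 1:
290^1 ≡ 290 (mod 341)
290^2 ≡ 214 (mod 341)
290^3 ≡ 339 (mod 341)
290^4 ≡ 102 (mod 341)
290^5 ≡ 254 (mod 341)
290^6 ≡ 4 (mod 341)
290^10 ≡ 67 (mod 341)
290^12 ≡ 16 (mod 341)
290^15 ≡ 309 (mod 341)
290^20 ≡ 56 (mod 341)
290^25 ≡ 243 (mod 341)
290^30 ≡ 1 (mod 341) ✓
The order of 290 is 30, so the subgroup it generates has 30 elements.
Index = |(Z/341Z)^×| / |⟨290⟩| = 300 / 30 = 10.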